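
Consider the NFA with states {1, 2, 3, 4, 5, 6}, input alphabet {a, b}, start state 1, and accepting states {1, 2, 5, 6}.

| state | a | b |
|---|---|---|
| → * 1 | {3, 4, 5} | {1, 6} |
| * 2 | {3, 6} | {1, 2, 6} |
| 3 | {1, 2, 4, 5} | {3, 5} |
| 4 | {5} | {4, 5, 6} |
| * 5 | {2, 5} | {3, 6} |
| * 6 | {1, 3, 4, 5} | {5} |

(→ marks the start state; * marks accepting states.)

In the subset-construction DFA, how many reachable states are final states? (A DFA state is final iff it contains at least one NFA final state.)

Start state of the DFA: {1}.
{1} --a--> {3, 4, 5}  [new]
{1} --b--> {1, 6}  [new]
{3, 4, 5} --a--> {1, 2, 4, 5}  [new]
{3, 4, 5} --b--> {3, 4, 5, 6}  [new]
{1, 6} --a--> {1, 3, 4, 5}  [new]
{1, 6} --b--> {1, 5, 6}  [new]
{1, 2, 4, 5} --a--> {2, 3, 4, 5, 6}  [new]
{1, 2, 4, 5} --b--> {1, 2, 3, 4, 5, 6}  [new]
{3, 4, 5, 6} --a--> {1, 2, 3, 4, 5}  [new]
{3, 4, 5, 6} --b--> {3, 4, 5, 6}  [seen]
{1, 3, 4, 5} --a--> {1, 2, 3, 4, 5}  [seen]
{1, 3, 4, 5} --b--> {1, 3, 4, 5, 6}  [new]
{1, 5, 6} --a--> {1, 2, 3, 4, 5}  [seen]
{1, 5, 6} --b--> {1, 3, 5, 6}  [new]
{2, 3, 4, 5, 6} --a--> {1, 2, 3, 4, 5, 6}  [seen]
{2, 3, 4, 5, 6} --b--> {1, 2, 3, 4, 5, 6}  [seen]
{1, 2, 3, 4, 5, 6} --a--> {1, 2, 3, 4, 5, 6}  [seen]
{1, 2, 3, 4, 5, 6} --b--> {1, 2, 3, 4, 5, 6}  [seen]
{1, 2, 3, 4, 5} --a--> {1, 2, 3, 4, 5, 6}  [seen]
{1, 2, 3, 4, 5} --b--> {1, 2, 3, 4, 5, 6}  [seen]
{1, 3, 4, 5, 6} --a--> {1, 2, 3, 4, 5}  [seen]
{1, 3, 4, 5, 6} --b--> {1, 3, 4, 5, 6}  [seen]
{1, 3, 5, 6} --a--> {1, 2, 3, 4, 5}  [seen]
{1, 3, 5, 6} --b--> {1, 3, 5, 6}  [seen]
Reachable DFA states: {1}, {3, 4, 5}, {1, 6}, {1, 2, 4, 5}, {3, 4, 5, 6}, {1, 3, 4, 5}, {1, 5, 6}, {2, 3, 4, 5, 6}, {1, 2, 3, 4, 5, 6}, {1, 2, 3, 4, 5}, {1, 3, 4, 5, 6}, {1, 3, 5, 6}.
Accepting DFA states (contain an NFA accepting state): {1}, {3, 4, 5}, {1, 6}, {1, 2, 4, 5}, {3, 4, 5, 6}, {1, 3, 4, 5}, {1, 5, 6}, {2, 3, 4, 5, 6}, {1, 2, 3, 4, 5, 6}, {1, 2, 3, 4, 5}, {1, 3, 4, 5, 6}, {1, 3, 5, 6}.

12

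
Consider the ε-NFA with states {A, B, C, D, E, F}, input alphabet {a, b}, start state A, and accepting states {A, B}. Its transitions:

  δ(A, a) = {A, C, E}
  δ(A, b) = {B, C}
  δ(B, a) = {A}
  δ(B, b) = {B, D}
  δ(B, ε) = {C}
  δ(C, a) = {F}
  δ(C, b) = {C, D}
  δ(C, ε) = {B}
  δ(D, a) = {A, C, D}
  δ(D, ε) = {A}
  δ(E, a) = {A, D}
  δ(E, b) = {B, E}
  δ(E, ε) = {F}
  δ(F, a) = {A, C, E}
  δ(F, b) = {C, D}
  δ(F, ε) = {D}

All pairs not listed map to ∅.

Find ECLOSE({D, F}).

Begin with {D, F}.
D →ε {A}; add A.
ε-closure = {A, D, F}.

{A, D, F}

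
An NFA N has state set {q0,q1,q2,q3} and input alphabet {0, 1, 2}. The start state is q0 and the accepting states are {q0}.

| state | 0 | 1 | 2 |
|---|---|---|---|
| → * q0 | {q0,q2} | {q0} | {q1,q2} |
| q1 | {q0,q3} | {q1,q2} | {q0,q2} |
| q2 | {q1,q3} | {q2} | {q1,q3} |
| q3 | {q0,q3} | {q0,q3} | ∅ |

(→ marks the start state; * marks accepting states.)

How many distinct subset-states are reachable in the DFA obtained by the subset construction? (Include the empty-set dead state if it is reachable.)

Start state of the DFA: {q0}.
{q0} --0--> {q0,q2}  [new]
{q0} --1--> {q0}  [seen]
{q0} --2--> {q1,q2}  [new]
{q0,q2} --0--> {q0,q1,q2,q3}  [new]
{q0,q2} --1--> {q0,q2}  [seen]
{q0,q2} --2--> {q1,q2,q3}  [new]
{q1,q2} --0--> {q0,q1,q3}  [new]
{q1,q2} --1--> {q1,q2}  [seen]
{q1,q2} --2--> {q0,q1,q2,q3}  [seen]
{q0,q1,q2,q3} --0--> {q0,q1,q2,q3}  [seen]
{q0,q1,q2,q3} --1--> {q0,q1,q2,q3}  [seen]
{q0,q1,q2,q3} --2--> {q0,q1,q2,q3}  [seen]
{q1,q2,q3} --0--> {q0,q1,q3}  [seen]
{q1,q2,q3} --1--> {q0,q1,q2,q3}  [seen]
{q1,q2,q3} --2--> {q0,q1,q2,q3}  [seen]
{q0,q1,q3} --0--> {q0,q2,q3}  [new]
{q0,q1,q3} --1--> {q0,q1,q2,q3}  [seen]
{q0,q1,q3} --2--> {q0,q1,q2}  [new]
{q0,q2,q3} --0--> {q0,q1,q2,q3}  [seen]
{q0,q2,q3} --1--> {q0,q2,q3}  [seen]
{q0,q2,q3} --2--> {q1,q2,q3}  [seen]
{q0,q1,q2} --0--> {q0,q1,q2,q3}  [seen]
{q0,q1,q2} --1--> {q0,q1,q2}  [seen]
{q0,q1,q2} --2--> {q0,q1,q2,q3}  [seen]
Reachable DFA states: {q0}, {q0,q2}, {q1,q2}, {q0,q1,q2,q3}, {q1,q2,q3}, {q0,q1,q3}, {q0,q2,q3}, {q0,q1,q2}.

8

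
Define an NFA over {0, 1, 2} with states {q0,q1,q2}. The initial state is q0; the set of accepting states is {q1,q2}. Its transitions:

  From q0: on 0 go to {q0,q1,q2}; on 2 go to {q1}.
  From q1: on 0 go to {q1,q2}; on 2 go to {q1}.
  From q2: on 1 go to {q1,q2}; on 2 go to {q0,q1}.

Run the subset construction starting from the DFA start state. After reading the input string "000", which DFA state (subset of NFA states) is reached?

{q0,q1,q2}

Start: {q0}.
δ(q0,0) = {q0,q1,q2}.
Union: {q0,q1,q2}.
After 0: {q0,q1,q2}.
δ(q0,0) = {q0,q1,q2}; δ(q1,0) = {q1,q2}; δ(q2,0) = ∅.
Union: {q0,q1,q2}.
After 0: {q0,q1,q2}.
δ(q0,0) = {q0,q1,q2}; δ(q1,0) = {q1,q2}; δ(q2,0) = ∅.
Union: {q0,q1,q2}.
After 0: {q0,q1,q2}.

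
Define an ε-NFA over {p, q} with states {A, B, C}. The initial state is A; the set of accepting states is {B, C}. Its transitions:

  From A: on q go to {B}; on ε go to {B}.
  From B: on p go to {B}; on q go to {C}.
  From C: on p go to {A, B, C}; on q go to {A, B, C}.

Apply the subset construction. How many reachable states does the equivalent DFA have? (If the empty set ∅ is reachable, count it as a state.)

5

Start state of the DFA: {A, B} (ε-closure of the NFA start).
{A, B} --p--> {B}  [new]
{A, B} --q--> {B, C}  [new]
{B} --p--> {B}  [seen]
{B} --q--> {C}  [new]
{B, C} --p--> {A, B, C}  [new]
{B, C} --q--> {A, B, C}  [seen]
{C} --p--> {A, B, C}  [seen]
{C} --q--> {A, B, C}  [seen]
{A, B, C} --p--> {A, B, C}  [seen]
{A, B, C} --q--> {A, B, C}  [seen]
Reachable DFA states: {A, B}, {B}, {B, C}, {C}, {A, B, C}.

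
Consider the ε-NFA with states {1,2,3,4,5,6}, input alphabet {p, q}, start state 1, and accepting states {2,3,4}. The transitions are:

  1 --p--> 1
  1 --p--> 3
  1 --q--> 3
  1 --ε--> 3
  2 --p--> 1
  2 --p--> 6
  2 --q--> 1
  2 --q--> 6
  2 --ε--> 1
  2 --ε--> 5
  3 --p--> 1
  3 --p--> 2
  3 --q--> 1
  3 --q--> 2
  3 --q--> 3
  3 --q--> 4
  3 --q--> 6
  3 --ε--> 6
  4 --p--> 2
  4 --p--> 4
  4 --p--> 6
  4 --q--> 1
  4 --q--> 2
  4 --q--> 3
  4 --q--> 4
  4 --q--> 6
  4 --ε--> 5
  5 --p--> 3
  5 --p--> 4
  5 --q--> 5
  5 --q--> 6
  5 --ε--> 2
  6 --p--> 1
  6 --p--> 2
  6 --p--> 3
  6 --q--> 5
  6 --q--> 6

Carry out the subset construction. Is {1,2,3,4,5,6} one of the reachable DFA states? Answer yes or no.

Start state of the DFA: {1,3,6} (ε-closure of the NFA start).
{1,3,6} --p--> {1,2,3,5,6}  [new]
{1,3,6} --q--> {1,2,3,4,5,6}  [new]
{1,2,3,5,6} --p--> {1,2,3,4,5,6}  [seen]
{1,2,3,5,6} --q--> {1,2,3,4,5,6}  [seen]
{1,2,3,4,5,6} --p--> {1,2,3,4,5,6}  [seen]
{1,2,3,4,5,6} --q--> {1,2,3,4,5,6}  [seen]
Reachable DFA states: {1,3,6}, {1,2,3,5,6}, {1,2,3,4,5,6}.
{1,2,3,4,5,6} is among them.

yes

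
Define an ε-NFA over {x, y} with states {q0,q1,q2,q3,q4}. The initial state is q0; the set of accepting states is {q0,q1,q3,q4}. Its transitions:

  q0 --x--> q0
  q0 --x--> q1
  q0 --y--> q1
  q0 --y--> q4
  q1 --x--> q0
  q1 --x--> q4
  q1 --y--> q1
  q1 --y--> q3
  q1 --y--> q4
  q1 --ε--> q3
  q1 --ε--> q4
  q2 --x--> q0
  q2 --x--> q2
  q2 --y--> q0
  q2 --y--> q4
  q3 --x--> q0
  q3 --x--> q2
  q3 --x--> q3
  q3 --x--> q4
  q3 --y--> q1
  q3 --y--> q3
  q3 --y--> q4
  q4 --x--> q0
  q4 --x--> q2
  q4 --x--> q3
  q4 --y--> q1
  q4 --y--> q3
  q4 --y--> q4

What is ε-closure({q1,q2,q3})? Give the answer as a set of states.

{q1,q2,q3,q4}

Begin with {q1,q2,q3}.
q1 →ε {q3,q4}; add q4.
ε-closure = {q1,q2,q3,q4}.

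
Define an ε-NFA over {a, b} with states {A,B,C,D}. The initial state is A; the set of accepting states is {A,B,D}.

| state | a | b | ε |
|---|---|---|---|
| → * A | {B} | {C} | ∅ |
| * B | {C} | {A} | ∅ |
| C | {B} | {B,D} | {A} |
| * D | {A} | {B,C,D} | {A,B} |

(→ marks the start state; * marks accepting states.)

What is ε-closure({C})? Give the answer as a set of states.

Begin with {C}.
C →ε {A}; add A.
ε-closure = {A,C}.

{A,C}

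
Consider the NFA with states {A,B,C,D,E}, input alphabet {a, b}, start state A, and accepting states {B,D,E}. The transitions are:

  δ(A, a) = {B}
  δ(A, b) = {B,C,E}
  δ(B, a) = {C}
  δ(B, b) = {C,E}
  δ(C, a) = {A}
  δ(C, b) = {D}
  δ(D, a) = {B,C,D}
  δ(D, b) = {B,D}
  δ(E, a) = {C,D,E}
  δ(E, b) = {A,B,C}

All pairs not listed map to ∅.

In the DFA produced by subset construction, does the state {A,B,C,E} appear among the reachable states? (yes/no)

Start state of the DFA: {A}.
{A} --a--> {B}  [new]
{A} --b--> {B,C,E}  [new]
{B} --a--> {C}  [new]
{B} --b--> {C,E}  [new]
{B,C,E} --a--> {A,C,D,E}  [new]
{B,C,E} --b--> {A,B,C,D,E}  [new]
{C} --a--> {A}  [seen]
{C} --b--> {D}  [new]
{C,E} --a--> {A,C,D,E}  [seen]
{C,E} --b--> {A,B,C,D}  [new]
{A,C,D,E} --a--> {A,B,C,D,E}  [seen]
{A,C,D,E} --b--> {A,B,C,D,E}  [seen]
{A,B,C,D,E} --a--> {A,B,C,D,E}  [seen]
{A,B,C,D,E} --b--> {A,B,C,D,E}  [seen]
{D} --a--> {B,C,D}  [new]
{D} --b--> {B,D}  [new]
{A,B,C,D} --a--> {A,B,C,D}  [seen]
{A,B,C,D} --b--> {B,C,D,E}  [new]
{B,C,D} --a--> {A,B,C,D}  [seen]
{B,C,D} --b--> {B,C,D,E}  [seen]
{B,D} --a--> {B,C,D}  [seen]
{B,D} --b--> {B,C,D,E}  [seen]
{B,C,D,E} --a--> {A,B,C,D,E}  [seen]
{B,C,D,E} --b--> {A,B,C,D,E}  [seen]
Reachable DFA states: {A}, {B}, {B,C,E}, {C}, {C,E}, {A,C,D,E}, {A,B,C,D,E}, {D}, {A,B,C,D}, {B,C,D}, {B,D}, {B,C,D,E}.
{A,B,C,E} is not among them.

no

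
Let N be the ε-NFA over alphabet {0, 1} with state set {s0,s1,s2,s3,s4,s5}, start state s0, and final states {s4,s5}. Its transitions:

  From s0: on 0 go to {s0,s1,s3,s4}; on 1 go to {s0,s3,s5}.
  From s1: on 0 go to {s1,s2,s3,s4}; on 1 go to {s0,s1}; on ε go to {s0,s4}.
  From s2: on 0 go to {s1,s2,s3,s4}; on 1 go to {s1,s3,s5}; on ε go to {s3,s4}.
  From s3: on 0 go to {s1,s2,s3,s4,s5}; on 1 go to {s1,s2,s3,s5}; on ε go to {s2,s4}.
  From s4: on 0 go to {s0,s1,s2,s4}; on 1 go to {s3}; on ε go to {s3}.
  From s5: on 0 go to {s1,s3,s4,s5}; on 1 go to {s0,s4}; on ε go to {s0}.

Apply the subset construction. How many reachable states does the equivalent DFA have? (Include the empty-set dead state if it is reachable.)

4

Start state of the DFA: {s0} (ε-closure of the NFA start).
{s0} --0--> {s0,s1,s2,s3,s4}  [new]
{s0} --1--> {s0,s2,s3,s4,s5}  [new]
{s0,s1,s2,s3,s4} --0--> {s0,s1,s2,s3,s4,s5}  [new]
{s0,s1,s2,s3,s4} --1--> {s0,s1,s2,s3,s4,s5}  [seen]
{s0,s2,s3,s4,s5} --0--> {s0,s1,s2,s3,s4,s5}  [seen]
{s0,s2,s3,s4,s5} --1--> {s0,s1,s2,s3,s4,s5}  [seen]
{s0,s1,s2,s3,s4,s5} --0--> {s0,s1,s2,s3,s4,s5}  [seen]
{s0,s1,s2,s3,s4,s5} --1--> {s0,s1,s2,s3,s4,s5}  [seen]
Reachable DFA states: {s0}, {s0,s1,s2,s3,s4}, {s0,s2,s3,s4,s5}, {s0,s1,s2,s3,s4,s5}.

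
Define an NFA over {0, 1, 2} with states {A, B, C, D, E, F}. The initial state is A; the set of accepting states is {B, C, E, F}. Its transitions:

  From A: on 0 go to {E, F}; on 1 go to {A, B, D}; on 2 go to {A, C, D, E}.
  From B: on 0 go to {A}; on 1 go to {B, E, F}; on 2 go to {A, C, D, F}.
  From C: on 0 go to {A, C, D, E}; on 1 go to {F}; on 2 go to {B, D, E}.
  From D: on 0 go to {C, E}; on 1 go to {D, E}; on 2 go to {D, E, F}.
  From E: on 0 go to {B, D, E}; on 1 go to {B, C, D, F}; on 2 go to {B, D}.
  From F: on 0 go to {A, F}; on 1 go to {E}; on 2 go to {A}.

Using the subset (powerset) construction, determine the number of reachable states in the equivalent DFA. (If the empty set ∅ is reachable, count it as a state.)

Start state of the DFA: {A}.
{A} --0--> {E, F}  [new]
{A} --1--> {A, B, D}  [new]
{A} --2--> {A, C, D, E}  [new]
{E, F} --0--> {A, B, D, E, F}  [new]
{E, F} --1--> {B, C, D, E, F}  [new]
{E, F} --2--> {A, B, D}  [seen]
{A, B, D} --0--> {A, C, E, F}  [new]
{A, B, D} --1--> {A, B, D, E, F}  [seen]
{A, B, D} --2--> {A, C, D, E, F}  [new]
{A, C, D, E} --0--> {A, B, C, D, E, F}  [new]
{A, C, D, E} --1--> {A, B, C, D, E, F}  [seen]
{A, C, D, E} --2--> {A, B, C, D, E, F}  [seen]
{A, B, D, E, F} --0--> {A, B, C, D, E, F}  [seen]
{A, B, D, E, F} --1--> {A, B, C, D, E, F}  [seen]
{A, B, D, E, F} --2--> {A, B, C, D, E, F}  [seen]
{B, C, D, E, F} --0--> {A, B, C, D, E, F}  [seen]
{B, C, D, E, F} --1--> {B, C, D, E, F}  [seen]
{B, C, D, E, F} --2--> {A, B, C, D, E, F}  [seen]
{A, C, E, F} --0--> {A, B, C, D, E, F}  [seen]
{A, C, E, F} --1--> {A, B, C, D, E, F}  [seen]
{A, C, E, F} --2--> {A, B, C, D, E}  [new]
{A, C, D, E, F} --0--> {A, B, C, D, E, F}  [seen]
{A, C, D, E, F} --1--> {A, B, C, D, E, F}  [seen]
{A, C, D, E, F} --2--> {A, B, C, D, E, F}  [seen]
{A, B, C, D, E, F} --0--> {A, B, C, D, E, F}  [seen]
{A, B, C, D, E, F} --1--> {A, B, C, D, E, F}  [seen]
{A, B, C, D, E, F} --2--> {A, B, C, D, E, F}  [seen]
{A, B, C, D, E} --0--> {A, B, C, D, E, F}  [seen]
{A, B, C, D, E} --1--> {A, B, C, D, E, F}  [seen]
{A, B, C, D, E} --2--> {A, B, C, D, E, F}  [seen]
Reachable DFA states: {A}, {E, F}, {A, B, D}, {A, C, D, E}, {A, B, D, E, F}, {B, C, D, E, F}, {A, C, E, F}, {A, C, D, E, F}, {A, B, C, D, E, F}, {A, B, C, D, E}.

10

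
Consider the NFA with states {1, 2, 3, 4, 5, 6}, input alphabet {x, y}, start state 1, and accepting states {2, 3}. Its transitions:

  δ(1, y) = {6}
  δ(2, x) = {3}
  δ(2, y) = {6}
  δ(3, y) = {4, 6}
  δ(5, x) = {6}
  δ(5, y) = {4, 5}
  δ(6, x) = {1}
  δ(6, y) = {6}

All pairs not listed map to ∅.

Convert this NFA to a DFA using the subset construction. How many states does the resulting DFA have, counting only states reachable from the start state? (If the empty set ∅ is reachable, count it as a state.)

3

Start state of the DFA: {1}.
{1} --x--> ∅  [new]
{1} --y--> {6}  [new]
∅ --x--> ∅  [seen]
∅ --y--> ∅  [seen]
{6} --x--> {1}  [seen]
{6} --y--> {6}  [seen]
Reachable DFA states: {1}, ∅, {6}.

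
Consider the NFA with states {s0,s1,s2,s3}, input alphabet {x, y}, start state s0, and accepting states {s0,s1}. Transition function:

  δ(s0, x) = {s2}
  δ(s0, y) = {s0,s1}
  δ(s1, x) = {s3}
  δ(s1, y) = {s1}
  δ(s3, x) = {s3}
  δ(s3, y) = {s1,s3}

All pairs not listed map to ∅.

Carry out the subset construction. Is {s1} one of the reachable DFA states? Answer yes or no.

no

Start state of the DFA: {s0}.
{s0} --x--> {s2}  [new]
{s0} --y--> {s0,s1}  [new]
{s2} --x--> ∅  [new]
{s2} --y--> ∅  [seen]
{s0,s1} --x--> {s2,s3}  [new]
{s0,s1} --y--> {s0,s1}  [seen]
∅ --x--> ∅  [seen]
∅ --y--> ∅  [seen]
{s2,s3} --x--> {s3}  [new]
{s2,s3} --y--> {s1,s3}  [new]
{s3} --x--> {s3}  [seen]
{s3} --y--> {s1,s3}  [seen]
{s1,s3} --x--> {s3}  [seen]
{s1,s3} --y--> {s1,s3}  [seen]
Reachable DFA states: {s0}, {s2}, {s0,s1}, ∅, {s2,s3}, {s3}, {s1,s3}.
{s1} is not among them.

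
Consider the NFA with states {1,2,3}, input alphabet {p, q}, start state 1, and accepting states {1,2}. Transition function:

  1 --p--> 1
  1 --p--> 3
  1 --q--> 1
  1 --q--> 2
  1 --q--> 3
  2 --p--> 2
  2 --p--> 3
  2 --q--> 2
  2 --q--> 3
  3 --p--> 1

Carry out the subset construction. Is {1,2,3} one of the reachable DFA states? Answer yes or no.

yes

Start state of the DFA: {1}.
{1} --p--> {1,3}  [new]
{1} --q--> {1,2,3}  [new]
{1,3} --p--> {1,3}  [seen]
{1,3} --q--> {1,2,3}  [seen]
{1,2,3} --p--> {1,2,3}  [seen]
{1,2,3} --q--> {1,2,3}  [seen]
Reachable DFA states: {1}, {1,3}, {1,2,3}.
{1,2,3} is among them.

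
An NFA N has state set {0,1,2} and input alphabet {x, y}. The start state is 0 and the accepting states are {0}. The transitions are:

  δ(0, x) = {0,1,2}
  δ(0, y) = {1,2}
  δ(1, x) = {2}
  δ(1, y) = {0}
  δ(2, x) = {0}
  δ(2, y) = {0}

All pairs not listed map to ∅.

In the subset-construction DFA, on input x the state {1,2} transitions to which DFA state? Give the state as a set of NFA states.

δ(1,x) = {2}; δ(2,x) = {0}.
Union: {0,2}.

{0,2}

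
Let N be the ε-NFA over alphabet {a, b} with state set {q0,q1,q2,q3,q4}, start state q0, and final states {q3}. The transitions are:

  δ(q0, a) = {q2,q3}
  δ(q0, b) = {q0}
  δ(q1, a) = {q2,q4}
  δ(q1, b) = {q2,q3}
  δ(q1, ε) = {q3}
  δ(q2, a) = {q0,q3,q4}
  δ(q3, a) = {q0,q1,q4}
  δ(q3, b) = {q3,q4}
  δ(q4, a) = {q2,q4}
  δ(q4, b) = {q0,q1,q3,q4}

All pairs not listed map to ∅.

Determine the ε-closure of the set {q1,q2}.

{q1,q2,q3}

Begin with {q1,q2}.
q1 →ε {q3}; add q3.
ε-closure = {q1,q2,q3}.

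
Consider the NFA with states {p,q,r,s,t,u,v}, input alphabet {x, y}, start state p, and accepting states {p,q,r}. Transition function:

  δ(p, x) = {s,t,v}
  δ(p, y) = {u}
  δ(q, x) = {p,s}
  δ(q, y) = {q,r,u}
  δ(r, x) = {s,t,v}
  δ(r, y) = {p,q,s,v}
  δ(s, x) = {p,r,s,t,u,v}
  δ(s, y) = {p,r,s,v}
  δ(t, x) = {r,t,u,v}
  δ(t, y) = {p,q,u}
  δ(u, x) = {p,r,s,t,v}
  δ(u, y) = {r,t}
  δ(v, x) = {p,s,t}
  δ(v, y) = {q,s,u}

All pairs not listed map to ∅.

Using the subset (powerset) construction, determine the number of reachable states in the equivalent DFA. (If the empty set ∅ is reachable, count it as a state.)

10

Start state of the DFA: {p}.
{p} --x--> {s,t,v}  [new]
{p} --y--> {u}  [new]
{s,t,v} --x--> {p,r,s,t,u,v}  [new]
{s,t,v} --y--> {p,q,r,s,u,v}  [new]
{u} --x--> {p,r,s,t,v}  [new]
{u} --y--> {r,t}  [new]
{p,r,s,t,u,v} --x--> {p,r,s,t,u,v}  [seen]
{p,r,s,t,u,v} --y--> {p,q,r,s,t,u,v}  [new]
{p,q,r,s,u,v} --x--> {p,r,s,t,u,v}  [seen]
{p,q,r,s,u,v} --y--> {p,q,r,s,t,u,v}  [seen]
{p,r,s,t,v} --x--> {p,r,s,t,u,v}  [seen]
{p,r,s,t,v} --y--> {p,q,r,s,u,v}  [seen]
{r,t} --x--> {r,s,t,u,v}  [new]
{r,t} --y--> {p,q,s,u,v}  [new]
{p,q,r,s,t,u,v} --x--> {p,r,s,t,u,v}  [seen]
{p,q,r,s,t,u,v} --y--> {p,q,r,s,t,u,v}  [seen]
{r,s,t,u,v} --x--> {p,r,s,t,u,v}  [seen]
{r,s,t,u,v} --y--> {p,q,r,s,t,u,v}  [seen]
{p,q,s,u,v} --x--> {p,r,s,t,u,v}  [seen]
{p,q,s,u,v} --y--> {p,q,r,s,t,u,v}  [seen]
Reachable DFA states: {p}, {s,t,v}, {u}, {p,r,s,t,u,v}, {p,q,r,s,u,v}, {p,r,s,t,v}, {r,t}, {p,q,r,s,t,u,v}, {r,s,t,u,v}, {p,q,s,u,v}.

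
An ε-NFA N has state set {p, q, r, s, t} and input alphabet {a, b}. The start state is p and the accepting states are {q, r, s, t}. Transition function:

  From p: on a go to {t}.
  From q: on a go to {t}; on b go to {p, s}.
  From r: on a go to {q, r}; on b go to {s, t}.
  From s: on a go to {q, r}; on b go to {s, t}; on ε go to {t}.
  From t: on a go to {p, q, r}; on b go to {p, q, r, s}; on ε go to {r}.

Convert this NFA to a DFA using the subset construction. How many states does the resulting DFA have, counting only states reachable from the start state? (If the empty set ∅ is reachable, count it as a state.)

8

Start state of the DFA: {p} (ε-closure of the NFA start).
{p} --a--> {r, t}  [new]
{p} --b--> ∅  [new]
{r, t} --a--> {p, q, r}  [new]
{r, t} --b--> {p, q, r, s, t}  [new]
∅ --a--> ∅  [seen]
∅ --b--> ∅  [seen]
{p, q, r} --a--> {q, r, t}  [new]
{p, q, r} --b--> {p, r, s, t}  [new]
{p, q, r, s, t} --a--> {p, q, r, t}  [new]
{p, q, r, s, t} --b--> {p, q, r, s, t}  [seen]
{q, r, t} --a--> {p, q, r, t}  [seen]
{q, r, t} --b--> {p, q, r, s, t}  [seen]
{p, r, s, t} --a--> {p, q, r, t}  [seen]
{p, r, s, t} --b--> {p, q, r, s, t}  [seen]
{p, q, r, t} --a--> {p, q, r, t}  [seen]
{p, q, r, t} --b--> {p, q, r, s, t}  [seen]
Reachable DFA states: {p}, {r, t}, ∅, {p, q, r}, {p, q, r, s, t}, {q, r, t}, {p, r, s, t}, {p, q, r, t}.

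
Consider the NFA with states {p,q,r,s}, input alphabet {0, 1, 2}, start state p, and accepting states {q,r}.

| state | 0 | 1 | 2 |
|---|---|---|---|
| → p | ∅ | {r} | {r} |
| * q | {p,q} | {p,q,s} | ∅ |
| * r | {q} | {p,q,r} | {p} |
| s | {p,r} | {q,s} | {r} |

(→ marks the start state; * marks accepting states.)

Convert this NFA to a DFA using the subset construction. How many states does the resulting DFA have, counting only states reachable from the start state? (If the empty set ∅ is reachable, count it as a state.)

9

Start state of the DFA: {p}.
{p} --0--> ∅  [new]
{p} --1--> {r}  [new]
{p} --2--> {r}  [seen]
∅ --0--> ∅  [seen]
∅ --1--> ∅  [seen]
∅ --2--> ∅  [seen]
{r} --0--> {q}  [new]
{r} --1--> {p,q,r}  [new]
{r} --2--> {p}  [seen]
{q} --0--> {p,q}  [new]
{q} --1--> {p,q,s}  [new]
{q} --2--> ∅  [seen]
{p,q,r} --0--> {p,q}  [seen]
{p,q,r} --1--> {p,q,r,s}  [new]
{p,q,r} --2--> {p,r}  [new]
{p,q} --0--> {p,q}  [seen]
{p,q} --1--> {p,q,r,s}  [seen]
{p,q} --2--> {r}  [seen]
{p,q,s} --0--> {p,q,r}  [seen]
{p,q,s} --1--> {p,q,r,s}  [seen]
{p,q,s} --2--> {r}  [seen]
{p,q,r,s} --0--> {p,q,r}  [seen]
{p,q,r,s} --1--> {p,q,r,s}  [seen]
{p,q,r,s} --2--> {p,r}  [seen]
{p,r} --0--> {q}  [seen]
{p,r} --1--> {p,q,r}  [seen]
{p,r} --2--> {p,r}  [seen]
Reachable DFA states: {p}, ∅, {r}, {q}, {p,q,r}, {p,q}, {p,q,s}, {p,q,r,s}, {p,r}.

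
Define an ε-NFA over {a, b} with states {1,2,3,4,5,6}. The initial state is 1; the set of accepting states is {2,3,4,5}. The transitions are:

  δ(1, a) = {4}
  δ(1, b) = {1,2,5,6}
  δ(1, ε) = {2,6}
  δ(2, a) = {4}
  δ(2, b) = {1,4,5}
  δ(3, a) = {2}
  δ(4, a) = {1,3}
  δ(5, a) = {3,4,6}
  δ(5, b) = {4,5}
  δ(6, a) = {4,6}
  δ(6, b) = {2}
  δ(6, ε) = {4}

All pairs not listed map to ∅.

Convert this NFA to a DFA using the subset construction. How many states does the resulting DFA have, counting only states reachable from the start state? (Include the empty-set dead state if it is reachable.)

Start state of the DFA: {1,2,4,6} (ε-closure of the NFA start).
{1,2,4,6} --a--> {1,2,3,4,6}  [new]
{1,2,4,6} --b--> {1,2,4,5,6}  [new]
{1,2,3,4,6} --a--> {1,2,3,4,6}  [seen]
{1,2,3,4,6} --b--> {1,2,4,5,6}  [seen]
{1,2,4,5,6} --a--> {1,2,3,4,6}  [seen]
{1,2,4,5,6} --b--> {1,2,4,5,6}  [seen]
Reachable DFA states: {1,2,4,6}, {1,2,3,4,6}, {1,2,4,5,6}.

3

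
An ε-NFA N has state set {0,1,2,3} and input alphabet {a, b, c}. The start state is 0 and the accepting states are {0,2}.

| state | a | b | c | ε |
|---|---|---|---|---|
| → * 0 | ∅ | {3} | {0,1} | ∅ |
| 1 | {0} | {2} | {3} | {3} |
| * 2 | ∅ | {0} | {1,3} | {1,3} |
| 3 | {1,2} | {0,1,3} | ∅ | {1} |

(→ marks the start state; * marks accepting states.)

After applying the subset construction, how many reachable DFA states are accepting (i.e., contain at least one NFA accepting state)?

3

Start state of the DFA: {0} (ε-closure of the NFA start).
{0} --a--> ∅  [new]
{0} --b--> {1,3}  [new]
{0} --c--> {0,1,3}  [new]
∅ --a--> ∅  [seen]
∅ --b--> ∅  [seen]
∅ --c--> ∅  [seen]
{1,3} --a--> {0,1,2,3}  [new]
{1,3} --b--> {0,1,2,3}  [seen]
{1,3} --c--> {1,3}  [seen]
{0,1,3} --a--> {0,1,2,3}  [seen]
{0,1,3} --b--> {0,1,2,3}  [seen]
{0,1,3} --c--> {0,1,3}  [seen]
{0,1,2,3} --a--> {0,1,2,3}  [seen]
{0,1,2,3} --b--> {0,1,2,3}  [seen]
{0,1,2,3} --c--> {0,1,3}  [seen]
Reachable DFA states: {0}, ∅, {1,3}, {0,1,3}, {0,1,2,3}.
Accepting DFA states (contain an NFA accepting state): {0}, {0,1,3}, {0,1,2,3}.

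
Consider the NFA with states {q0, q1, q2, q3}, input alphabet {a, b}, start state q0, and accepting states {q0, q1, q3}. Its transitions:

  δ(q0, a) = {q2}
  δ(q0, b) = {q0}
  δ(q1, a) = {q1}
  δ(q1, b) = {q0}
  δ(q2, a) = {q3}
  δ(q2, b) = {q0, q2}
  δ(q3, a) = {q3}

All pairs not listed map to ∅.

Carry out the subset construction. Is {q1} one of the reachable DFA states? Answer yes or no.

no

Start state of the DFA: {q0}.
{q0} --a--> {q2}  [new]
{q0} --b--> {q0}  [seen]
{q2} --a--> {q3}  [new]
{q2} --b--> {q0, q2}  [new]
{q3} --a--> {q3}  [seen]
{q3} --b--> ∅  [new]
{q0, q2} --a--> {q2, q3}  [new]
{q0, q2} --b--> {q0, q2}  [seen]
∅ --a--> ∅  [seen]
∅ --b--> ∅  [seen]
{q2, q3} --a--> {q3}  [seen]
{q2, q3} --b--> {q0, q2}  [seen]
Reachable DFA states: {q0}, {q2}, {q3}, {q0, q2}, ∅, {q2, q3}.
{q1} is not among them.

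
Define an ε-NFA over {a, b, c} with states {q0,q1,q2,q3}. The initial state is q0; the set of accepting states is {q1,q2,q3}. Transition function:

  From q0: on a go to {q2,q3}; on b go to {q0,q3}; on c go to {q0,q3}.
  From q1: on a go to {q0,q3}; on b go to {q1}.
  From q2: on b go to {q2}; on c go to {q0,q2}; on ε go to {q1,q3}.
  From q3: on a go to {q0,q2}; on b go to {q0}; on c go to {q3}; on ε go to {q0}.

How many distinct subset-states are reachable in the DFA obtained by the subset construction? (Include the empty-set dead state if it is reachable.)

Start state of the DFA: {q0} (ε-closure of the NFA start).
{q0} --a--> {q0,q1,q2,q3}  [new]
{q0} --b--> {q0,q3}  [new]
{q0} --c--> {q0,q3}  [seen]
{q0,q1,q2,q3} --a--> {q0,q1,q2,q3}  [seen]
{q0,q1,q2,q3} --b--> {q0,q1,q2,q3}  [seen]
{q0,q1,q2,q3} --c--> {q0,q1,q2,q3}  [seen]
{q0,q3} --a--> {q0,q1,q2,q3}  [seen]
{q0,q3} --b--> {q0,q3}  [seen]
{q0,q3} --c--> {q0,q3}  [seen]
Reachable DFA states: {q0}, {q0,q1,q2,q3}, {q0,q3}.

3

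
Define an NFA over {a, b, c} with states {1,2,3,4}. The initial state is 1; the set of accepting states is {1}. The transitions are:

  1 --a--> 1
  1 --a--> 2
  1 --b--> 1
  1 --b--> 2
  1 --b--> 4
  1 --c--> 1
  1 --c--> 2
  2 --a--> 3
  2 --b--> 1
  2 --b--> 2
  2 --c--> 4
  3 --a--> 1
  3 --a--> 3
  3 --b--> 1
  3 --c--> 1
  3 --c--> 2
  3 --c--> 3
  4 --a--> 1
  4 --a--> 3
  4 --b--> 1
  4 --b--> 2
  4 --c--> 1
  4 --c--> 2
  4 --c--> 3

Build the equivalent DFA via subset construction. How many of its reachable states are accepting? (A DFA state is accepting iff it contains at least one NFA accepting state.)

Start state of the DFA: {1}.
{1} --a--> {1,2}  [new]
{1} --b--> {1,2,4}  [new]
{1} --c--> {1,2}  [seen]
{1,2} --a--> {1,2,3}  [new]
{1,2} --b--> {1,2,4}  [seen]
{1,2} --c--> {1,2,4}  [seen]
{1,2,4} --a--> {1,2,3}  [seen]
{1,2,4} --b--> {1,2,4}  [seen]
{1,2,4} --c--> {1,2,3,4}  [new]
{1,2,3} --a--> {1,2,3}  [seen]
{1,2,3} --b--> {1,2,4}  [seen]
{1,2,3} --c--> {1,2,3,4}  [seen]
{1,2,3,4} --a--> {1,2,3}  [seen]
{1,2,3,4} --b--> {1,2,4}  [seen]
{1,2,3,4} --c--> {1,2,3,4}  [seen]
Reachable DFA states: {1}, {1,2}, {1,2,4}, {1,2,3}, {1,2,3,4}.
Accepting DFA states (contain an NFA accepting state): {1}, {1,2}, {1,2,4}, {1,2,3}, {1,2,3,4}.

5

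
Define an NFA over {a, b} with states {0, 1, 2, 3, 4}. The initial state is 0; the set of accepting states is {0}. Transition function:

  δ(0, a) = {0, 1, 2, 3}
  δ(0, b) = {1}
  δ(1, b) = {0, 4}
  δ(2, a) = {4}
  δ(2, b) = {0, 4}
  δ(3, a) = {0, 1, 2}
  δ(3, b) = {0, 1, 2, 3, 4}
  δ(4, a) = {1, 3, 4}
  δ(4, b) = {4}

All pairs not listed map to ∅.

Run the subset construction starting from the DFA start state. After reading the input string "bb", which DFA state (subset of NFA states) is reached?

Start: {0}.
δ(0,b) = {1}.
Union: {1}.
After b: {1}.
δ(1,b) = {0, 4}.
Union: {0, 4}.
After b: {0, 4}.

{0, 4}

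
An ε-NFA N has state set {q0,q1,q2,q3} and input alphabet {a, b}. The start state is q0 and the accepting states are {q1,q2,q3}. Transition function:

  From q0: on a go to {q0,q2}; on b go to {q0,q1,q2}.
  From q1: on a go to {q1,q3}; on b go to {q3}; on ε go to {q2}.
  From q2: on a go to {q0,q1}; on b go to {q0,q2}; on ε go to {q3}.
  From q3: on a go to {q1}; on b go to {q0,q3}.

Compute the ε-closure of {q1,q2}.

{q1,q2,q3}

Begin with {q1,q2}.
q2 →ε {q3}; add q3.
ε-closure = {q1,q2,q3}.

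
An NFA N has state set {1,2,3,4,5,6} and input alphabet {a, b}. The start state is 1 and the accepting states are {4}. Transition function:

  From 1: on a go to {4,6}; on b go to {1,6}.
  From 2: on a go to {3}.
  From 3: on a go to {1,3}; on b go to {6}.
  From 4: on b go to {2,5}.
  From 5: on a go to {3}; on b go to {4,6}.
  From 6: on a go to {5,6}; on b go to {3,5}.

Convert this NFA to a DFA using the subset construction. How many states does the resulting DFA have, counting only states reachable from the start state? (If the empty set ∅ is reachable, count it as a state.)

Start state of the DFA: {1}.
{1} --a--> {4,6}  [new]
{1} --b--> {1,6}  [new]
{4,6} --a--> {5,6}  [new]
{4,6} --b--> {2,3,5}  [new]
{1,6} --a--> {4,5,6}  [new]
{1,6} --b--> {1,3,5,6}  [new]
{5,6} --a--> {3,5,6}  [new]
{5,6} --b--> {3,4,5,6}  [new]
{2,3,5} --a--> {1,3}  [new]
{2,3,5} --b--> {4,6}  [seen]
{4,5,6} --a--> {3,5,6}  [seen]
{4,5,6} --b--> {2,3,4,5,6}  [new]
{1,3,5,6} --a--> {1,3,4,5,6}  [new]
{1,3,5,6} --b--> {1,3,4,5,6}  [seen]
{3,5,6} --a--> {1,3,5,6}  [seen]
{3,5,6} --b--> {3,4,5,6}  [seen]
{3,4,5,6} --a--> {1,3,5,6}  [seen]
{3,4,5,6} --b--> {2,3,4,5,6}  [seen]
{1,3} --a--> {1,3,4,6}  [new]
{1,3} --b--> {1,6}  [seen]
{2,3,4,5,6} --a--> {1,3,5,6}  [seen]
{2,3,4,5,6} --b--> {2,3,4,5,6}  [seen]
{1,3,4,5,6} --a--> {1,3,4,5,6}  [seen]
{1,3,4,5,6} --b--> {1,2,3,4,5,6}  [new]
{1,3,4,6} --a--> {1,3,4,5,6}  [seen]
{1,3,4,6} --b--> {1,2,3,5,6}  [new]
{1,2,3,4,5,6} --a--> {1,3,4,5,6}  [seen]
{1,2,3,4,5,6} --b--> {1,2,3,4,5,6}  [seen]
{1,2,3,5,6} --a--> {1,3,4,5,6}  [seen]
{1,2,3,5,6} --b--> {1,3,4,5,6}  [seen]
Reachable DFA states: {1}, {4,6}, {1,6}, {5,6}, {2,3,5}, {4,5,6}, {1,3,5,6}, {3,5,6}, {3,4,5,6}, {1,3}, {2,3,4,5,6}, {1,3,4,5,6}, {1,3,4,6}, {1,2,3,4,5,6}, {1,2,3,5,6}.

15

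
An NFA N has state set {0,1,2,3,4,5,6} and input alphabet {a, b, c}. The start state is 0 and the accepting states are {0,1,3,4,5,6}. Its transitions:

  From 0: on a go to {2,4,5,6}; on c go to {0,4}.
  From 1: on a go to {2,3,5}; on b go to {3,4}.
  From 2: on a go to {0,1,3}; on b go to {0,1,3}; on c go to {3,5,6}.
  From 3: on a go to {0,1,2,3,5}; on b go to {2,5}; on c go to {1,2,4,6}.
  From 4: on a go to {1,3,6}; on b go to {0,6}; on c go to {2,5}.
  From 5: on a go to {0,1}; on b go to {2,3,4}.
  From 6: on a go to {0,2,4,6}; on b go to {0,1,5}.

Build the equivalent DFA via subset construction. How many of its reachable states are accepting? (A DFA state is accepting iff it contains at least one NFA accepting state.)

15

Start state of the DFA: {0}.
{0} --a--> {2,4,5,6}  [new]
{0} --b--> ∅  [new]
{0} --c--> {0,4}  [new]
{2,4,5,6} --a--> {0,1,2,3,4,6}  [new]
{2,4,5,6} --b--> {0,1,2,3,4,5,6}  [new]
{2,4,5,6} --c--> {2,3,5,6}  [new]
∅ --a--> ∅  [seen]
∅ --b--> ∅  [seen]
∅ --c--> ∅  [seen]
{0,4} --a--> {1,2,3,4,5,6}  [new]
{0,4} --b--> {0,6}  [new]
{0,4} --c--> {0,2,4,5}  [new]
{0,1,2,3,4,6} --a--> {0,1,2,3,4,5,6}  [seen]
{0,1,2,3,4,6} --b--> {0,1,2,3,4,5,6}  [seen]
{0,1,2,3,4,6} --c--> {0,1,2,3,4,5,6}  [seen]
{0,1,2,3,4,5,6} --a--> {0,1,2,3,4,5,6}  [seen]
{0,1,2,3,4,5,6} --b--> {0,1,2,3,4,5,6}  [seen]
{0,1,2,3,4,5,6} --c--> {0,1,2,3,4,5,6}  [seen]
{2,3,5,6} --a--> {0,1,2,3,4,5,6}  [seen]
{2,3,5,6} --b--> {0,1,2,3,4,5}  [new]
{2,3,5,6} --c--> {1,2,3,4,5,6}  [seen]
{1,2,3,4,5,6} --a--> {0,1,2,3,4,5,6}  [seen]
{1,2,3,4,5,6} --b--> {0,1,2,3,4,5,6}  [seen]
{1,2,3,4,5,6} --c--> {1,2,3,4,5,6}  [seen]
{0,6} --a--> {0,2,4,5,6}  [new]
{0,6} --b--> {0,1,5}  [new]
{0,6} --c--> {0,4}  [seen]
{0,2,4,5} --a--> {0,1,2,3,4,5,6}  [seen]
{0,2,4,5} --b--> {0,1,2,3,4,6}  [seen]
{0,2,4,5} --c--> {0,2,3,4,5,6}  [new]
{0,1,2,3,4,5} --a--> {0,1,2,3,4,5,6}  [seen]
{0,1,2,3,4,5} --b--> {0,1,2,3,4,5,6}  [seen]
{0,1,2,3,4,5} --c--> {0,1,2,3,4,5,6}  [seen]
{0,2,4,5,6} --a--> {0,1,2,3,4,5,6}  [seen]
{0,2,4,5,6} --b--> {0,1,2,3,4,5,6}  [seen]
{0,2,4,5,6} --c--> {0,2,3,4,5,6}  [seen]
{0,1,5} --a--> {0,1,2,3,4,5,6}  [seen]
{0,1,5} --b--> {2,3,4}  [new]
{0,1,5} --c--> {0,4}  [seen]
{0,2,3,4,5,6} --a--> {0,1,2,3,4,5,6}  [seen]
{0,2,3,4,5,6} --b--> {0,1,2,3,4,5,6}  [seen]
{0,2,3,4,5,6} --c--> {0,1,2,3,4,5,6}  [seen]
{2,3,4} --a--> {0,1,2,3,5,6}  [new]
{2,3,4} --b--> {0,1,2,3,5,6}  [seen]
{2,3,4} --c--> {1,2,3,4,5,6}  [seen]
{0,1,2,3,5,6} --a--> {0,1,2,3,4,5,6}  [seen]
{0,1,2,3,5,6} --b--> {0,1,2,3,4,5}  [seen]
{0,1,2,3,5,6} --c--> {0,1,2,3,4,5,6}  [seen]
Reachable DFA states: {0}, {2,4,5,6}, ∅, {0,4}, {0,1,2,3,4,6}, {0,1,2,3,4,5,6}, {2,3,5,6}, {1,2,3,4,5,6}, {0,6}, {0,2,4,5}, {0,1,2,3,4,5}, {0,2,4,5,6}, {0,1,5}, {0,2,3,4,5,6}, {2,3,4}, {0,1,2,3,5,6}.
Accepting DFA states (contain an NFA accepting state): {0}, {2,4,5,6}, {0,4}, {0,1,2,3,4,6}, {0,1,2,3,4,5,6}, {2,3,5,6}, {1,2,3,4,5,6}, {0,6}, {0,2,4,5}, {0,1,2,3,4,5}, {0,2,4,5,6}, {0,1,5}, {0,2,3,4,5,6}, {2,3,4}, {0,1,2,3,5,6}.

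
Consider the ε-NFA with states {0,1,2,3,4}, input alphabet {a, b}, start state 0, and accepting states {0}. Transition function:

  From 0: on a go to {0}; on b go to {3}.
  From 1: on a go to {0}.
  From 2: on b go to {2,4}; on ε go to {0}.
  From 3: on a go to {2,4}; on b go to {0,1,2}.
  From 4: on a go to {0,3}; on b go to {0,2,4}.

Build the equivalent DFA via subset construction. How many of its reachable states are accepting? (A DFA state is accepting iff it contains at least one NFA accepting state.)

7

Start state of the DFA: {0} (ε-closure of the NFA start).
{0} --a--> {0}  [seen]
{0} --b--> {3}  [new]
{3} --a--> {0,2,4}  [new]
{3} --b--> {0,1,2}  [new]
{0,2,4} --a--> {0,3}  [new]
{0,2,4} --b--> {0,2,3,4}  [new]
{0,1,2} --a--> {0}  [seen]
{0,1,2} --b--> {0,2,3,4}  [seen]
{0,3} --a--> {0,2,4}  [seen]
{0,3} --b--> {0,1,2,3}  [new]
{0,2,3,4} --a--> {0,2,3,4}  [seen]
{0,2,3,4} --b--> {0,1,2,3,4}  [new]
{0,1,2,3} --a--> {0,2,4}  [seen]
{0,1,2,3} --b--> {0,1,2,3,4}  [seen]
{0,1,2,3,4} --a--> {0,2,3,4}  [seen]
{0,1,2,3,4} --b--> {0,1,2,3,4}  [seen]
Reachable DFA states: {0}, {3}, {0,2,4}, {0,1,2}, {0,3}, {0,2,3,4}, {0,1,2,3}, {0,1,2,3,4}.
Accepting DFA states (contain an NFA accepting state): {0}, {0,2,4}, {0,1,2}, {0,3}, {0,2,3,4}, {0,1,2,3}, {0,1,2,3,4}.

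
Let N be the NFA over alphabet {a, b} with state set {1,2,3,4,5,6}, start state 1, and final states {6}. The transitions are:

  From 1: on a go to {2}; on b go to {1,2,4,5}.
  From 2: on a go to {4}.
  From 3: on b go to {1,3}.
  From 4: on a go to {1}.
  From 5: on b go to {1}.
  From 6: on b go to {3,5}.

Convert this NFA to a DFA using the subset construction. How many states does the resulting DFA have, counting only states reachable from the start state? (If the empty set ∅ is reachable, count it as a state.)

Start state of the DFA: {1}.
{1} --a--> {2}  [new]
{1} --b--> {1,2,4,5}  [new]
{2} --a--> {4}  [new]
{2} --b--> ∅  [new]
{1,2,4,5} --a--> {1,2,4}  [new]
{1,2,4,5} --b--> {1,2,4,5}  [seen]
{4} --a--> {1}  [seen]
{4} --b--> ∅  [seen]
∅ --a--> ∅  [seen]
∅ --b--> ∅  [seen]
{1,2,4} --a--> {1,2,4}  [seen]
{1,2,4} --b--> {1,2,4,5}  [seen]
Reachable DFA states: {1}, {2}, {1,2,4,5}, {4}, ∅, {1,2,4}.

6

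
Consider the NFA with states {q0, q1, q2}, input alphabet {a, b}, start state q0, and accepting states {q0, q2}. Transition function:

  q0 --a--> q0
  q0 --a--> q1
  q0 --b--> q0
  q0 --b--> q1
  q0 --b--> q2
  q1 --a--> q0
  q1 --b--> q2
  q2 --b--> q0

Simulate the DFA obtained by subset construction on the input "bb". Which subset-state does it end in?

{q0, q1, q2}

Start: {q0}.
δ(q0,b) = {q0, q1, q2}.
Union: {q0, q1, q2}.
After b: {q0, q1, q2}.
δ(q0,b) = {q0, q1, q2}; δ(q1,b) = {q2}; δ(q2,b) = {q0}.
Union: {q0, q1, q2}.
After b: {q0, q1, q2}.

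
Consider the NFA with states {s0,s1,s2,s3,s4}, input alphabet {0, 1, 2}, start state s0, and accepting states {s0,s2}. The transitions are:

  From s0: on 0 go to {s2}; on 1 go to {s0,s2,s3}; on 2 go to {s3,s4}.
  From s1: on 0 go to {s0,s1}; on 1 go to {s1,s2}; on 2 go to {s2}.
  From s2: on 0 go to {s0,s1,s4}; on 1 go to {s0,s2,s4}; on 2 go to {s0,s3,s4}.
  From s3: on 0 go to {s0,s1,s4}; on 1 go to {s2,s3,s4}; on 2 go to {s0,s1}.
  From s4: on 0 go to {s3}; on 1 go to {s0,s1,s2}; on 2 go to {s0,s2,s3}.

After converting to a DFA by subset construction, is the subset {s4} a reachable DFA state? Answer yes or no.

Start state of the DFA: {s0}.
{s0} --0--> {s2}  [new]
{s0} --1--> {s0,s2,s3}  [new]
{s0} --2--> {s3,s4}  [new]
{s2} --0--> {s0,s1,s4}  [new]
{s2} --1--> {s0,s2,s4}  [new]
{s2} --2--> {s0,s3,s4}  [new]
{s0,s2,s3} --0--> {s0,s1,s2,s4}  [new]
{s0,s2,s3} --1--> {s0,s2,s3,s4}  [new]
{s0,s2,s3} --2--> {s0,s1,s3,s4}  [new]
{s3,s4} --0--> {s0,s1,s3,s4}  [seen]
{s3,s4} --1--> {s0,s1,s2,s3,s4}  [new]
{s3,s4} --2--> {s0,s1,s2,s3}  [new]
{s0,s1,s4} --0--> {s0,s1,s2,s3}  [seen]
{s0,s1,s4} --1--> {s0,s1,s2,s3}  [seen]
{s0,s1,s4} --2--> {s0,s2,s3,s4}  [seen]
{s0,s2,s4} --0--> {s0,s1,s2,s3,s4}  [seen]
{s0,s2,s4} --1--> {s0,s1,s2,s3,s4}  [seen]
{s0,s2,s4} --2--> {s0,s2,s3,s4}  [seen]
{s0,s3,s4} --0--> {s0,s1,s2,s3,s4}  [seen]
{s0,s3,s4} --1--> {s0,s1,s2,s3,s4}  [seen]
{s0,s3,s4} --2--> {s0,s1,s2,s3,s4}  [seen]
{s0,s1,s2,s4} --0--> {s0,s1,s2,s3,s4}  [seen]
{s0,s1,s2,s4} --1--> {s0,s1,s2,s3,s4}  [seen]
{s0,s1,s2,s4} --2--> {s0,s2,s3,s4}  [seen]
{s0,s2,s3,s4} --0--> {s0,s1,s2,s3,s4}  [seen]
{s0,s2,s3,s4} --1--> {s0,s1,s2,s3,s4}  [seen]
{s0,s2,s3,s4} --2--> {s0,s1,s2,s3,s4}  [seen]
{s0,s1,s3,s4} --0--> {s0,s1,s2,s3,s4}  [seen]
{s0,s1,s3,s4} --1--> {s0,s1,s2,s3,s4}  [seen]
{s0,s1,s3,s4} --2--> {s0,s1,s2,s3,s4}  [seen]
{s0,s1,s2,s3,s4} --0--> {s0,s1,s2,s3,s4}  [seen]
{s0,s1,s2,s3,s4} --1--> {s0,s1,s2,s3,s4}  [seen]
{s0,s1,s2,s3,s4} --2--> {s0,s1,s2,s3,s4}  [seen]
{s0,s1,s2,s3} --0--> {s0,s1,s2,s4}  [seen]
{s0,s1,s2,s3} --1--> {s0,s1,s2,s3,s4}  [seen]
{s0,s1,s2,s3} --2--> {s0,s1,s2,s3,s4}  [seen]
Reachable DFA states: {s0}, {s2}, {s0,s2,s3}, {s3,s4}, {s0,s1,s4}, {s0,s2,s4}, {s0,s3,s4}, {s0,s1,s2,s4}, {s0,s2,s3,s4}, {s0,s1,s3,s4}, {s0,s1,s2,s3,s4}, {s0,s1,s2,s3}.
{s4} is not among them.

no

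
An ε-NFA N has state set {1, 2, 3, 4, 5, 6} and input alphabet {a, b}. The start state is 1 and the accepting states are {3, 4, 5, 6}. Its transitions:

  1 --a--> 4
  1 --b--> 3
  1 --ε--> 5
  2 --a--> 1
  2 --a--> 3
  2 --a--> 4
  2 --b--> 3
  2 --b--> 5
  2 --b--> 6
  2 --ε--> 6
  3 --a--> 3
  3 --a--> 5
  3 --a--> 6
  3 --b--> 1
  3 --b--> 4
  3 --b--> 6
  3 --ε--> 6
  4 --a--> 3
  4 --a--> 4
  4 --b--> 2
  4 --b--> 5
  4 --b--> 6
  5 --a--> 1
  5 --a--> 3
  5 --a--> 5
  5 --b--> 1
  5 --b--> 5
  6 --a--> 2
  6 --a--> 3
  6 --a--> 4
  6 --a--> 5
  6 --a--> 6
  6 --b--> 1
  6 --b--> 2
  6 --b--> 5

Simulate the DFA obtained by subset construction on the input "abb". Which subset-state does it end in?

{1, 2, 3, 4, 5, 6}

Start: {1, 5}.
δ(1,a) = {4}; δ(5,a) = {1, 3, 5}.
Union: {1, 3, 4, 5}.
ε-closure gives {1, 3, 4, 5, 6}.
After a: {1, 3, 4, 5, 6}.
δ(1,b) = {3}; δ(3,b) = {1, 4, 6}; δ(4,b) = {2, 5, 6}; δ(5,b) = {1, 5}; δ(6,b) = {1, 2, 5}.
Union: {1, 2, 3, 4, 5, 6}.
After b: {1, 2, 3, 4, 5, 6}.
δ(1,b) = {3}; δ(2,b) = {3, 5, 6}; δ(3,b) = {1, 4, 6}; δ(4,b) = {2, 5, 6}; δ(5,b) = {1, 5}; δ(6,b) = {1, 2, 5}.
Union: {1, 2, 3, 4, 5, 6}.
After b: {1, 2, 3, 4, 5, 6}.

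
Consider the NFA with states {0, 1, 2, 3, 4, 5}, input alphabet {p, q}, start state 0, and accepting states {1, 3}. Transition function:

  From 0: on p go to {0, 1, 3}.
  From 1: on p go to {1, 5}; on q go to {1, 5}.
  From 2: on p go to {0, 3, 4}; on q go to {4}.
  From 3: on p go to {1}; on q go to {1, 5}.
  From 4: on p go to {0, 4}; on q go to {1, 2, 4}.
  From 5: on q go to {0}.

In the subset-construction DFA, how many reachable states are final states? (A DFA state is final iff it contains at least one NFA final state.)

Start state of the DFA: {0}.
{0} --p--> {0, 1, 3}  [new]
{0} --q--> ∅  [new]
{0, 1, 3} --p--> {0, 1, 3, 5}  [new]
{0, 1, 3} --q--> {1, 5}  [new]
∅ --p--> ∅  [seen]
∅ --q--> ∅  [seen]
{0, 1, 3, 5} --p--> {0, 1, 3, 5}  [seen]
{0, 1, 3, 5} --q--> {0, 1, 5}  [new]
{1, 5} --p--> {1, 5}  [seen]
{1, 5} --q--> {0, 1, 5}  [seen]
{0, 1, 5} --p--> {0, 1, 3, 5}  [seen]
{0, 1, 5} --q--> {0, 1, 5}  [seen]
Reachable DFA states: {0}, {0, 1, 3}, ∅, {0, 1, 3, 5}, {1, 5}, {0, 1, 5}.
Accepting DFA states (contain an NFA accepting state): {0, 1, 3}, {0, 1, 3, 5}, {1, 5}, {0, 1, 5}.

4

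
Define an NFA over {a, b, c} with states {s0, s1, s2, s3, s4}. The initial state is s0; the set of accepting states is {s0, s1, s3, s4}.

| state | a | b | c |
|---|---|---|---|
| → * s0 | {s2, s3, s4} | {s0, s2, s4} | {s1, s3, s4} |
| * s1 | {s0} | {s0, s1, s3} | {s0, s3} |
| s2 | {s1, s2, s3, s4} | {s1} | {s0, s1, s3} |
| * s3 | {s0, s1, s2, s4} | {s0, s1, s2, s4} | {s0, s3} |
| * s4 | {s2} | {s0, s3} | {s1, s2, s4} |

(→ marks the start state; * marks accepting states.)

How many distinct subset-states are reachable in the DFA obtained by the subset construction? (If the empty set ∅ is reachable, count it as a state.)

Start state of the DFA: {s0}.
{s0} --a--> {s2, s3, s4}  [new]
{s0} --b--> {s0, s2, s4}  [new]
{s0} --c--> {s1, s3, s4}  [new]
{s2, s3, s4} --a--> {s0, s1, s2, s3, s4}  [new]
{s2, s3, s4} --b--> {s0, s1, s2, s3, s4}  [seen]
{s2, s3, s4} --c--> {s0, s1, s2, s3, s4}  [seen]
{s0, s2, s4} --a--> {s1, s2, s3, s4}  [new]
{s0, s2, s4} --b--> {s0, s1, s2, s3, s4}  [seen]
{s0, s2, s4} --c--> {s0, s1, s2, s3, s4}  [seen]
{s1, s3, s4} --a--> {s0, s1, s2, s4}  [new]
{s1, s3, s4} --b--> {s0, s1, s2, s3, s4}  [seen]
{s1, s3, s4} --c--> {s0, s1, s2, s3, s4}  [seen]
{s0, s1, s2, s3, s4} --a--> {s0, s1, s2, s3, s4}  [seen]
{s0, s1, s2, s3, s4} --b--> {s0, s1, s2, s3, s4}  [seen]
{s0, s1, s2, s3, s4} --c--> {s0, s1, s2, s3, s4}  [seen]
{s1, s2, s3, s4} --a--> {s0, s1, s2, s3, s4}  [seen]
{s1, s2, s3, s4} --b--> {s0, s1, s2, s3, s4}  [seen]
{s1, s2, s3, s4} --c--> {s0, s1, s2, s3, s4}  [seen]
{s0, s1, s2, s4} --a--> {s0, s1, s2, s3, s4}  [seen]
{s0, s1, s2, s4} --b--> {s0, s1, s2, s3, s4}  [seen]
{s0, s1, s2, s4} --c--> {s0, s1, s2, s3, s4}  [seen]
Reachable DFA states: {s0}, {s2, s3, s4}, {s0, s2, s4}, {s1, s3, s4}, {s0, s1, s2, s3, s4}, {s1, s2, s3, s4}, {s0, s1, s2, s4}.

7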